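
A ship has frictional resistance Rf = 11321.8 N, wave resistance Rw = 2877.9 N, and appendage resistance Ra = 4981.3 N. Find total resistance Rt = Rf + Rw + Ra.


Formula: Rt = Rf + Rw + Ra
Substituting: Rt = 11321.8 + 2877.9 + 4981.3
Result: Rt = 19181.0 N

19181.0 N


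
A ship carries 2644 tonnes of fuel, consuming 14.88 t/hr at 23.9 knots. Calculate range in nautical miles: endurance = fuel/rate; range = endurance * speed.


Formula: endurance = fuel / rate; range = endurance * speed
Step 1 — endurance = 2644 / 14.88 = 177.6882 hours
Step 2 — range = 177.6882 * 23.9 ≈ 4246.7 nautical miles (5 s.f.)

4246.7 NM


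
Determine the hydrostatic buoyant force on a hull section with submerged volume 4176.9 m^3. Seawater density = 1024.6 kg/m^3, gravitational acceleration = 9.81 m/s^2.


Formula: Fb = rho * g * V
Substituting: Fb = 1024.6 * 9.81 * 4176.9
Intermediate: 1024.6 * 9.81 = 10051.326
Result: Fb = 10051.326 * 4176.9 ≈ 41983000 N (5 s.f.)

41983000 N


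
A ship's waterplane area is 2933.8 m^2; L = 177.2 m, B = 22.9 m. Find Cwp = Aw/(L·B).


Formula: Cwp = Aw / (L * B)
Step 1 — L * B = 177.2 * 22.9 = 4057.88 m^2
Step 2 — Cwp = 2933.8 / 4057.88 ≈ 0.72299 (5 s.f.)

0.72299


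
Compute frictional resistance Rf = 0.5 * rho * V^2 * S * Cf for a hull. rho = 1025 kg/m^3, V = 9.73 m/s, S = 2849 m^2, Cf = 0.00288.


Formula: Rf = 0.5 * rho * V^2 * S * Cf
Step 1 — V^2 = 9.73^2 = 94.6729
Step 2 — 0.5 * rho * V^2 = 0.5 * 1025 * 94.6729 = 48519.86125
Step 3 — Rf = 48519.86125 * 2849 * 0.00288 ≈ 398110 N (5 s.f.)

398110 N


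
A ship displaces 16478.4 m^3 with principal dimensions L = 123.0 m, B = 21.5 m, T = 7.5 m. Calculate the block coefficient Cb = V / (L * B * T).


Formula: Cb = V / (L * B * T)
Step 1 — L * B * T = 123.0 * 21.5 * 7.5 = 19833.75 m^3
Step 2 — Cb = 16478.4 / 19833.75 ≈ 0.83083 (5 s.f.)

0.83083


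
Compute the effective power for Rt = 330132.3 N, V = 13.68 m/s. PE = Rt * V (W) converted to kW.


Formula: PE = Rt * V / 1000 (kW)
Step 1 — PE (W) = 330132.3 * 13.68 = 4516209.864 W
Step 2 — PE (kW) = 4516209.864 / 1000 ≈ 4516.2 kW (5 s.f.)

4516.2 kW


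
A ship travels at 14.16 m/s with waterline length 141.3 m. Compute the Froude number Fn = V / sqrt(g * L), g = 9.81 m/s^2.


Formula: Fn = V / sqrt(g * L)
Step 1 — g * L = 9.81 * 141.3 = 1386.153
Step 2 — sqrt(g * L) = sqrt(1386.153) = 37.231076
Step 3 — Fn = 14.16 / 37.231076 ≈ 0.38033 (5 s.f.)

0.38033


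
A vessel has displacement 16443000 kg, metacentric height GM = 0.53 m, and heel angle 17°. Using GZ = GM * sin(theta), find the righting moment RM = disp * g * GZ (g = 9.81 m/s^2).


Formula: GZ = GM * sin(theta); RM = disp * g * GZ
Step 1 — GZ = 0.53 * sin(17°) = 0.53 * 0.292372 = 0.154957 m
Step 2 — RM = 16443000 * 9.81 * 0.154957 ≈ 24995000 N·m (5 s.f.)

24995000 N·m


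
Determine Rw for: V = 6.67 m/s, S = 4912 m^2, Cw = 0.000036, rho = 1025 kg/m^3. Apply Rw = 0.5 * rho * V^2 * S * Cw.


Formula: Rw = 0.5 * rho * V^2 * S * Cw
Step 1 — V^2 = 6.67^2 = 44.4889
Step 2 — 0.5 * rho * V^2 = 0.5 * 1025 * 44.4889 = 22800.56125
Step 3 — Rw = 22800.56125 * 4912 * 0.000036 ≈ 4031.9 N (5 s.f.)

4031.9 N


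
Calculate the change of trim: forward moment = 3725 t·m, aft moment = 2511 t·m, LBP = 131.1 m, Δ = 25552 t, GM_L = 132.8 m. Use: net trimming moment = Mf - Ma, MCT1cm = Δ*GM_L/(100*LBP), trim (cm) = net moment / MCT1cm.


Formula: net trimming moment = Mf - Ma; MCT1cm = Δ*GM_L/(100*LBP); trim = net moment / MCT1cm
Step 1 — net trimming moment = 3725 - 2511 = 1214 t·m
Step 2 — MCT1cm = 25552 * 132.8 / (100 * 131.1) = 258.8334 t·m/cm
Step 3 — trim = 1214 / 258.8334 ≈ 4.6903 cm (5 s.f.)

4.6903 cm


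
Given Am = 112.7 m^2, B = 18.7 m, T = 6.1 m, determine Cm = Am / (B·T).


Formula: Cm = Am / (B * T)
Step 1 — B * T = 18.7 * 6.1 = 114.07 m^2
Step 2 — Cm = 112.7 / 114.07 ≈ 0.98799 (5 s.f.)

0.98799


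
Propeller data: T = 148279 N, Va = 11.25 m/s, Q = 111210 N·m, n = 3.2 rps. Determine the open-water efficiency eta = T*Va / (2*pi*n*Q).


Formula: eta = T * Va / (2 * pi * n * Q)
Step 1 — numerator = T * Va = 148279 * 11.25 = 1668138.75
Step 2 — 2 * pi * n = 2 * pi * 3.2 = 20.106193
Step 3 — denominator = 20.106193 * 111210 = 2236009.72
Step 4 — eta = 1668138.75 / 2236009.72 ≈ 0.74603 (5 s.f.)

0.74603


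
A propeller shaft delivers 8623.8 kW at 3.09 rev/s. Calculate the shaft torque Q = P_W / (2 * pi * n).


Formula: Q = P_W / (2 * pi * n)
Step 1 — P_W = 8623.8 kW * 1000 = 8623800.0 W
Step 2 — 2 * pi * n = 2 * pi * 3.09 = 19.415043
Step 3 — Q = 8623800.0 / 19.415043 ≈ 444180 N·m (5 s.f.)

444180 N·m


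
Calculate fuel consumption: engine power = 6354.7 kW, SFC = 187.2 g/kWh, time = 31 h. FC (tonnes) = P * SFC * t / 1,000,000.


Formula: FC (tonnes) = P * SFC * t / 1,000,000
Step 1 — P * SFC * t = 6354.7 * 187.2 * 31 = 36877595.04 g
Step 2 — FC (tonnes) = 36877595.04 / 1,000,000 ≈ 36.878 tonnes (5 s.f.)

36.878 tonnes


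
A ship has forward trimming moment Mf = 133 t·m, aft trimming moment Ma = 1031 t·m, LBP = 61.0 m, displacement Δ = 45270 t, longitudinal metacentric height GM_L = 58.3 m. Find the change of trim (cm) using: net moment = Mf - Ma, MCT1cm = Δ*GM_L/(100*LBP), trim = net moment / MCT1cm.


Formula: net trimming moment = Mf - Ma; MCT1cm = Δ*GM_L/(100*LBP); trim = net moment / MCT1cm
Step 1 — net trimming moment = 133 - 1031 = -898 t·m
Step 2 — MCT1cm = 45270 * 58.3 / (100 * 61.0) = 432.6625 t·m/cm
Step 3 — trim = -898 / 432.6625 ≈ -2.0755 cm (5 s.f.)

-2.0755 cm


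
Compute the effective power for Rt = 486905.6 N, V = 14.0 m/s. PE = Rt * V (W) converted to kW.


Formula: PE = Rt * V / 1000 (kW)
Step 1 — PE (W) = 486905.6 * 14.0 = 6816678.4 W
Step 2 — PE (kW) = 6816678.4 / 1000 ≈ 6816.7 kW (5 s.f.)

6816.7 kW


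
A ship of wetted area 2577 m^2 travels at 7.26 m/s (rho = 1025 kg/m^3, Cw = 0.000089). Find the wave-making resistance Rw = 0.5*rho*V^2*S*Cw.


Formula: Rw = 0.5 * rho * V^2 * S * Cw
Step 1 — V^2 = 7.26^2 = 52.7076
Step 2 — 0.5 * rho * V^2 = 0.5 * 1025 * 52.7076 = 27012.645
Step 3 — Rw = 27012.645 * 2577 * 0.000089 ≈ 6195.4 N (5 s.f.)

6195.4 N


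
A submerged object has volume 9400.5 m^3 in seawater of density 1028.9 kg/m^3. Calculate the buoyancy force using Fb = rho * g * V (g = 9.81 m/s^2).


Formula: Fb = rho * g * V
Substituting: Fb = 1028.9 * 9.81 * 9400.5
Intermediate: 1028.9 * 9.81 = 10093.509
Result: Fb = 10093.509 * 9400.5 ≈ 94884000 N (5 s.f.)

94884000 N


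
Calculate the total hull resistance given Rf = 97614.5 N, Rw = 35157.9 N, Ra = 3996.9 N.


Formula: Rt = Rf + Rw + Ra
Substituting: Rt = 97614.5 + 35157.9 + 3996.9
Result: Rt = 136769.3 N

136769.3 N


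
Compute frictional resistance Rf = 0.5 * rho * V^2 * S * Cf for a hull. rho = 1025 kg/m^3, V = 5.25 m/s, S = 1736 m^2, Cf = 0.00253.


Formula: Rf = 0.5 * rho * V^2 * S * Cf
Step 1 — V^2 = 5.25^2 = 27.5625
Step 2 — 0.5 * rho * V^2 = 0.5 * 1025 * 27.5625 = 14125.78125
Step 3 — Rf = 14125.78125 * 1736 * 0.00253 ≈ 62042 N (5 s.f.)

62042 N


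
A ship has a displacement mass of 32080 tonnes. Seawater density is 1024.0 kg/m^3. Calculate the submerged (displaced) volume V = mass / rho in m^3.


Formula: V = mass / rho
Step 1 — convert tonnes to kg: 32080 t * 1000 = 32080000 kg
Step 2 — V = 32080000 / 1024.0 ≈ 31328 m^3 (5 s.f.)

31328 m^3


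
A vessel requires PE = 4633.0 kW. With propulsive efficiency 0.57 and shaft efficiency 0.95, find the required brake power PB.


Formula: PB = PE / (eta_D * eta_S)
Step 1 — combined efficiency = eta_D * eta_S = 0.57 * 0.95 = 0.5415
Step 2 — PB = 4633.0 / 0.5415 ≈ 8555.9 kW (5 s.f.)

8555.9 kW


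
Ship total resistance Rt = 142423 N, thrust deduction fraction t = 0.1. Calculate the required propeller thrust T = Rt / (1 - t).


Formula: T = Rt / (1 - t)
Step 1 — (1 - t) = 1 - 0.1 = 0.9
Step 2 — T = 142423 / 0.9 ≈ 158250 N (5 s.f.)

158250 N


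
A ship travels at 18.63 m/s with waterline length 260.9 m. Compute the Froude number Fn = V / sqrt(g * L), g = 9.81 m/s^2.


Formula: Fn = V / sqrt(g * L)
Step 1 — g * L = 9.81 * 260.9 = 2559.429
Step 2 — sqrt(g * L) = sqrt(2559.429) = 50.5908
Step 3 — Fn = 18.63 / 50.5908 ≈ 0.36825 (5 s.f.)

0.36825


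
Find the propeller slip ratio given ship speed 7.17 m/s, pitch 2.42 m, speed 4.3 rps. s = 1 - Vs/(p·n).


Formula: s = 1 - Vs / (p * n)
Step 1 — p * n = 2.42 * 4.3 = 10.406
Step 2 — Vs / (p*n) = 7.17 / 10.406 = 0.689026 (6 d.p.)
Step 3 — s = 1 - 0.689026 = 0.310974

0.310974


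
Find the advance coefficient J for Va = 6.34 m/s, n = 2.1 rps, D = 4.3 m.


Formula: J = Va / (n * D)
Step 1 — n * D = 2.1 * 4.3 = 9.03
Step 2 — J = 6.34 / 9.03 ≈ 0.70210 (5 s.f.)

0.70210


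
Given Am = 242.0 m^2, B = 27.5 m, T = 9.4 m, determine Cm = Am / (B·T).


Formula: Cm = Am / (B * T)
Step 1 — B * T = 27.5 * 9.4 = 258.5 m^2
Step 2 — Cm = 242.0 / 258.5 ≈ 0.93617 (5 s.f.)

0.93617


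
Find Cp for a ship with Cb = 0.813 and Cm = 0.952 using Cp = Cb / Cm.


Formula: Cp = Cb / Cm
Substituting: Cp = 0.813 / 0.952
Result: Cp ≈ 0.85399 (5 s.f.)

0.85399


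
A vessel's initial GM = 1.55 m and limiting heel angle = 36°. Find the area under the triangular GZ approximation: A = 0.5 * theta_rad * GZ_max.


Formula: GZ_max = GM * sin(theta); Area = 0.5 * theta_rad * GZ_max
Step 1 — GZ_max = 1.55 * sin(36°) = 1.55 * 0.587785 = 0.911067 m
Step 2 — theta_rad = 36 * pi/180 = 0.628319 rad
Step 3 — Area = 0.5 * 0.628319 * 0.911067 ≈ 0.28622 m·rad (5 s.f.)

0.28622 m·rad


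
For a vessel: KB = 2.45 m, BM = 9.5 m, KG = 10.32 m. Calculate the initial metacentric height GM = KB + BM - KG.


Formula: GM = KB + BM - KG
Step 1 — KM = KB + BM = 2.45 + 9.5 = 11.95 m
Step 2 — GM = KM - KG = 11.95 - 10.32 = 1.63 m

1.63 m


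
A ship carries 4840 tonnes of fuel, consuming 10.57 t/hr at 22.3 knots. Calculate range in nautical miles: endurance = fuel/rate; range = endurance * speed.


Formula: endurance = fuel / rate; range = endurance * speed
Step 1 — endurance = 4840 / 10.57 = 457.8997 hours
Step 2 — range = 457.8997 * 22.3 ≈ 10211 nautical miles (5 s.f.)

10211 NM


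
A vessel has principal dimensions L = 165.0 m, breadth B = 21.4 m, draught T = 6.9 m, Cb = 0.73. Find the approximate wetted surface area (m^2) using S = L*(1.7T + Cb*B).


Formula: S = 1.7*L*T + V/T with V = Cb*L*B*T, i.e. S = L * (1.7*T + Cb*B)
Step 1 — 1.7*T = 1.7 * 6.9 = 11.73 m
Step 2 — Cb*B = 0.73 * 21.4 = 15.622 m
Step 3 — 1.7*T + Cb*B = 11.73 + 15.622 = 27.352 m
Step 4 — S = 165.0 * 27.352 ≈ 4513.1 m^2 (5 s.f.)

4513.1 m^2


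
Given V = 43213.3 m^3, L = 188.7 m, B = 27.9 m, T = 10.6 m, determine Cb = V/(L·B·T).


Formula: Cb = V / (L * B * T)
Step 1 — L * B * T = 188.7 * 27.9 * 10.6 = 55806.138 m^3
Step 2 — Cb = 43213.3 / 55806.138 ≈ 0.77435 (5 s.f.)

0.77435


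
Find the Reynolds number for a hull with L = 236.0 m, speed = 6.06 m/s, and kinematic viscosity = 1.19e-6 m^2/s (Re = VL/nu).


Formula: Re = V * L / nu
Step 1 — V * L = 6.06 * 236.0 = 1430.16 m^2/s
Step 2 — Re = 1430.16 / 1.19e-6 = 1.20e+09

1.20e+09


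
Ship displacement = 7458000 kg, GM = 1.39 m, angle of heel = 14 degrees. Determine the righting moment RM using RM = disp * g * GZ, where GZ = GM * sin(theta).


Formula: GZ = GM * sin(theta); RM = disp * g * GZ
Step 1 — GZ = 1.39 * sin(14°) = 1.39 * 0.241922 = 0.336272 m
Step 2 — RM = 7458000 * 9.81 * 0.336272 ≈ 24603000 N·m (5 s.f.)

24603000 N·m


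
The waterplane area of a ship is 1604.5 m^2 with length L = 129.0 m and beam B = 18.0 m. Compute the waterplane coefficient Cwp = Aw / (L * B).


Formula: Cwp = Aw / (L * B)
Step 1 — L * B = 129.0 * 18.0 = 2322.0 m^2
Step 2 — Cwp = 1604.5 / 2322.0 ≈ 0.69100 (5 s.f.)

0.69100


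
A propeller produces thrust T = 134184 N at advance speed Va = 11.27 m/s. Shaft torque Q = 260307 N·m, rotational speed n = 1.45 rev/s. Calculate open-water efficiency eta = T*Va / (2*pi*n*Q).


Formula: eta = T * Va / (2 * pi * n * Q)
Step 1 — numerator = T * Va = 134184 * 11.27 = 1512253.68
Step 2 — 2 * pi * n = 2 * pi * 1.45 = 9.110619
Step 3 — denominator = 9.110619 * 260307 = 2371557.9
Step 4 — eta = 1512253.68 / 2371557.9 ≈ 0.63766 (5 s.f.)

0.63766


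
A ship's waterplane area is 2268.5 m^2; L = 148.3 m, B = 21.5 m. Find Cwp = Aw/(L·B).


Formula: Cwp = Aw / (L * B)
Step 1 — L * B = 148.3 * 21.5 = 3188.45 m^2
Step 2 — Cwp = 2268.5 / 3188.45 ≈ 0.71147 (5 s.f.)

0.71147


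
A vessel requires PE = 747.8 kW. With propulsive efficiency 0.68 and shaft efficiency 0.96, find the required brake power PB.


Formula: PB = PE / (eta_D * eta_S)
Step 1 — combined efficiency = eta_D * eta_S = 0.68 * 0.96 = 0.6528
Step 2 — PB = 747.8 / 0.6528 ≈ 1145.5 kW (5 s.f.)

1145.5 kW


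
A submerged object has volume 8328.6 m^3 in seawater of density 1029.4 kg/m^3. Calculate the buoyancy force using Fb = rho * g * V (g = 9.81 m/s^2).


Formula: Fb = rho * g * V
Substituting: Fb = 1029.4 * 9.81 * 8328.6
Intermediate: 1029.4 * 9.81 = 10098.414
Result: Fb = 10098.414 * 8328.6 ≈ 84106000 N (5 s.f.)

84106000 N


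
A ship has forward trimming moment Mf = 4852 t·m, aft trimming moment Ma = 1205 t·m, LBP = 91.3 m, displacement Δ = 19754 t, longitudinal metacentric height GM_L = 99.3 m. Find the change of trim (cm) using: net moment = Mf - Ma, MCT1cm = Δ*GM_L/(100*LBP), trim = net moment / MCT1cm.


Formula: net trimming moment = Mf - Ma; MCT1cm = Δ*GM_L/(100*LBP); trim = net moment / MCT1cm
Step 1 — net trimming moment = 4852 - 1205 = 3647 t·m
Step 2 — MCT1cm = 19754 * 99.3 / (100 * 91.3) = 214.8491 t·m/cm
Step 3 — trim = 3647 / 214.8491 ≈ 16.975 cm (5 s.f.)

16.975 cm


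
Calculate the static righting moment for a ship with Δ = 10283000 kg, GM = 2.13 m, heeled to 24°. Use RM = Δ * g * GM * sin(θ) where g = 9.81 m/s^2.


Formula: GZ = GM * sin(theta); RM = disp * g * GZ
Step 1 — GZ = 2.13 * sin(24°) = 2.13 * 0.406737 = 0.86635 m
Step 2 — RM = 10283000 * 9.81 * 0.86635 ≈ 87394000 N·m (5 s.f.)

87394000 N·m


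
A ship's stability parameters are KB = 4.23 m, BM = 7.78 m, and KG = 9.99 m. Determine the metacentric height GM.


Formula: GM = KB + BM - KG
Step 1 — KM = KB + BM = 4.23 + 7.78 = 12.01 m
Step 2 — GM = KM - KG = 12.01 - 9.99 = 2.02 m

2.02 m


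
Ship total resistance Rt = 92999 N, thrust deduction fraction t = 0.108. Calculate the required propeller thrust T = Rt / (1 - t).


Formula: T = Rt / (1 - t)
Step 1 — (1 - t) = 1 - 0.108 = 0.892
Step 2 — T = 92999 / 0.892 ≈ 104260 N (5 s.f.)

104260 N


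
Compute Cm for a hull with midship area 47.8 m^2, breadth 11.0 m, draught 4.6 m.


Formula: Cm = Am / (B * T)
Step 1 — B * T = 11.0 * 4.6 = 50.6 m^2
Step 2 — Cm = 47.8 / 50.6 ≈ 0.94466 (5 s.f.)

0.94466


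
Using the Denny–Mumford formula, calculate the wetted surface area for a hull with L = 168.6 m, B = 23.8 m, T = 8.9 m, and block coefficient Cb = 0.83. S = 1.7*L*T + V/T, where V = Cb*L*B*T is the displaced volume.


Formula: S = 1.7*L*T + V/T with V = Cb*L*B*T, i.e. S = L * (1.7*T + Cb*B)
Step 1 — 1.7*T = 1.7 * 8.9 = 15.13 m
Step 2 — Cb*B = 0.83 * 23.8 = 19.754 m
Step 3 — 1.7*T + Cb*B = 15.13 + 19.754 = 34.884 m
Step 4 — S = 168.6 * 34.884 ≈ 5881.4 m^2 (5 s.f.)

5881.4 m^2


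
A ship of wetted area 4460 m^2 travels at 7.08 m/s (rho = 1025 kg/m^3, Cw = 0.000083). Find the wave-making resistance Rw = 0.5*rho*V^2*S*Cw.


Formula: Rw = 0.5 * rho * V^2 * S * Cw
Step 1 — V^2 = 7.08^2 = 50.1264
Step 2 — 0.5 * rho * V^2 = 0.5 * 1025 * 50.1264 = 25689.78
Step 3 — Rw = 25689.78 * 4460 * 0.000083 ≈ 9509.8 N (5 s.f.)

9509.8 N


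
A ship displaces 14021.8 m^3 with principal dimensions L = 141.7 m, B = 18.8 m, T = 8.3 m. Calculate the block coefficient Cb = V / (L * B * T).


Formula: Cb = V / (L * B * T)
Step 1 — L * B * T = 141.7 * 18.8 * 8.3 = 22110.868 m^3
Step 2 — Cb = 14021.8 / 22110.868 ≈ 0.63416 (5 s.f.)

0.63416


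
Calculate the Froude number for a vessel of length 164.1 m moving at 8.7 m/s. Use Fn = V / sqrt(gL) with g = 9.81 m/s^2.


Formula: Fn = V / sqrt(g * L)
Step 1 — g * L = 9.81 * 164.1 = 1609.821
Step 2 — sqrt(g * L) = sqrt(1609.821) = 40.122575
Step 3 — Fn = 8.7 / 40.122575 ≈ 0.21684 (5 s.f.)

0.21684


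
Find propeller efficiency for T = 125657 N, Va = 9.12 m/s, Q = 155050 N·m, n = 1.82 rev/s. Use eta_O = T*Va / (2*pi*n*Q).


Formula: eta = T * Va / (2 * pi * n * Q)
Step 1 — numerator = T * Va = 125657 * 9.12 = 1145991.84
Step 2 — 2 * pi * n = 2 * pi * 1.82 = 11.435397
Step 3 — denominator = 11.435397 * 155050 = 1773058.3
Step 4 — eta = 1145991.84 / 1773058.3 ≈ 0.64634 (5 s.f.)

0.64634


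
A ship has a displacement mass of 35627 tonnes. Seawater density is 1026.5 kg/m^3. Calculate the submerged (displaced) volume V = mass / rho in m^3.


Formula: V = mass / rho
Step 1 — convert tonnes to kg: 35627 t * 1000 = 35627000 kg
Step 2 — V = 35627000 / 1026.5 ≈ 34707 m^3 (5 s.f.)

34707 m^3


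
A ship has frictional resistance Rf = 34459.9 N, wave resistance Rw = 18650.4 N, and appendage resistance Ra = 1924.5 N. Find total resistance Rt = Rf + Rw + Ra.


Formula: Rt = Rf + Rw + Ra
Substituting: Rt = 34459.9 + 18650.4 + 1924.5
Result: Rt = 55034.8 N

55034.8 N


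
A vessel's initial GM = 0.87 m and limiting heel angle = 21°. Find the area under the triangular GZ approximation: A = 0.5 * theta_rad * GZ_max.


Formula: GZ_max = GM * sin(theta); Area = 0.5 * theta_rad * GZ_max
Step 1 — GZ_max = 0.87 * sin(21°) = 0.87 * 0.358368 = 0.31178 m
Step 2 — theta_rad = 21 * pi/180 = 0.366519 rad
Step 3 — Area = 0.5 * 0.366519 * 0.31178 ≈ 0.057137 m·rad (5 s.f.)

0.057137 m·rad


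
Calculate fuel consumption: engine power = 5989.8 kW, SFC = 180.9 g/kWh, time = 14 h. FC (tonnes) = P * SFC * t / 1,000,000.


Formula: FC (tonnes) = P * SFC * t / 1,000,000
Step 1 — P * SFC * t = 5989.8 * 180.9 * 14 = 15169767.48 g
Step 2 — FC (tonnes) = 15169767.48 / 1,000,000 ≈ 15.170 tonnes (5 s.f.)

15.170 tonnes


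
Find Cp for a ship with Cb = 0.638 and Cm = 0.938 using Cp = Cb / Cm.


Formula: Cp = Cb / Cm
Substituting: Cp = 0.638 / 0.938
Result: Cp ≈ 0.68017 (5 s.f.)

0.68017


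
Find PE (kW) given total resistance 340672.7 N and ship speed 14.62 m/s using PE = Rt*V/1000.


Formula: PE = Rt * V / 1000 (kW)
Step 1 — PE (W) = 340672.7 * 14.62 = 4980634.874 W
Step 2 — PE (kW) = 4980634.874 / 1000 ≈ 4980.6 kW (5 s.f.)

4980.6 kW


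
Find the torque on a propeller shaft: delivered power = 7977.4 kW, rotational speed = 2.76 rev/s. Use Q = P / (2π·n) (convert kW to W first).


Formula: Q = P_W / (2 * pi * n)
Step 1 — P_W = 7977.4 kW * 1000 = 7977400.0 W
Step 2 — 2 * pi * n = 2 * pi * 2.76 = 17.341591
Step 3 — Q = 7977400.0 / 17.341591 ≈ 460020 N·m (5 s.f.)

460020 N·m


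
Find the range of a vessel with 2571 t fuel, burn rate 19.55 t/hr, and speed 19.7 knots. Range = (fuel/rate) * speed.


Formula: endurance = fuel / rate; range = endurance * speed
Step 1 — endurance = 2571 / 19.55 = 131.509 hours
Step 2 — range = 131.509 * 19.7 ≈ 2590.7 nautical miles (5 s.f.)

2590.7 NM


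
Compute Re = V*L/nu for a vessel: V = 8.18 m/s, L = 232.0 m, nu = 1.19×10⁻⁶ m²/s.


Formula: Re = V * L / nu
Step 1 — V * L = 8.18 * 232.0 = 1897.76 m^2/s
Step 2 — Re = 1897.76 / 1.19e-6 = 1.59e+09

1.59e+09


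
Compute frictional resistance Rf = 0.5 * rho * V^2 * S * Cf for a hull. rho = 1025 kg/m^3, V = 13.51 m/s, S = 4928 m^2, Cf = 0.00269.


Formula: Rf = 0.5 * rho * V^2 * S * Cf
Step 1 — V^2 = 13.51^2 = 182.5201
Step 2 — 0.5 * rho * V^2 = 0.5 * 1025 * 182.5201 = 93541.55125
Step 3 — Rf = 93541.55125 * 4928 * 0.00269 ≈ 1240000 N (5 s.f.)

1240000 N


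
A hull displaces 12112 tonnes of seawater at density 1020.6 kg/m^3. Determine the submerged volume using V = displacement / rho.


Formula: V = mass / rho
Step 1 — convert tonnes to kg: 12112 t * 1000 = 12112000 kg
Step 2 — V = 12112000 / 1020.6 ≈ 11868 m^3 (5 s.f.)

11868 m^3


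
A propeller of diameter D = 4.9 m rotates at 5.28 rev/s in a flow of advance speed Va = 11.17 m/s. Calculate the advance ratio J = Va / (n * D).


Formula: J = Va / (n * D)
Step 1 — n * D = 5.28 * 4.9 = 25.872
Step 2 — J = 11.17 / 25.872 ≈ 0.43174 (5 s.f.)

0.43174


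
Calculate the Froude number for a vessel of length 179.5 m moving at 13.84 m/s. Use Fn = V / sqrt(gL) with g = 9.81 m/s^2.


Formula: Fn = V / sqrt(g * L)
Step 1 — g * L = 9.81 * 179.5 = 1760.895
Step 2 — sqrt(g * L) = sqrt(1760.895) = 41.963019
Step 3 — Fn = 13.84 / 41.963019 ≈ 0.32981 (5 s.f.)

0.32981


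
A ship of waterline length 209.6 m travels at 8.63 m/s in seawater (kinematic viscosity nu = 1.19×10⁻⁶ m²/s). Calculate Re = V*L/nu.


Formula: Re = V * L / nu
Step 1 — V * L = 8.63 * 209.6 = 1808.848 m^2/s
Step 2 — Re = 1808.848 / 1.19e-6 = 1.52e+09

1.52e+09


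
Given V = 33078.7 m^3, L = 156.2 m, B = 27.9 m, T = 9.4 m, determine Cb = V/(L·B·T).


Formula: Cb = V / (L * B * T)
Step 1 — L * B * T = 156.2 * 27.9 * 9.4 = 40965.012 m^3
Step 2 — Cb = 33078.7 / 40965.012 ≈ 0.80749 (5 s.f.)

0.80749


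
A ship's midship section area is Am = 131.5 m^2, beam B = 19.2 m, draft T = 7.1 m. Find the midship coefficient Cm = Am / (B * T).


Formula: Cm = Am / (B * T)
Step 1 — B * T = 19.2 * 7.1 = 136.32 m^2
Step 2 — Cm = 131.5 / 136.32 ≈ 0.96464 (5 s.f.)

0.96464


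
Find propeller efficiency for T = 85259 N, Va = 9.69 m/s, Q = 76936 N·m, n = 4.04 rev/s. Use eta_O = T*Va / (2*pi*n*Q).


Formula: eta = T * Va / (2 * pi * n * Q)
Step 1 — numerator = T * Va = 85259 * 9.69 = 826159.71
Step 2 — 2 * pi * n = 2 * pi * 4.04 = 25.384069
Step 3 — denominator = 25.384069 * 76936 = 1952948.73
Step 4 — eta = 826159.71 / 1952948.73 ≈ 0.42303 (5 s.f.)

0.42303


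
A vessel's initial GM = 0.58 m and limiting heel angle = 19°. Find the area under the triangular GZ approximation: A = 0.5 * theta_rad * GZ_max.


Formula: GZ_max = GM * sin(theta); Area = 0.5 * theta_rad * GZ_max
Step 1 — GZ_max = 0.58 * sin(19°) = 0.58 * 0.325568 = 0.188829 m
Step 2 — theta_rad = 19 * pi/180 = 0.331613 rad
Step 3 — Area = 0.5 * 0.331613 * 0.188829 ≈ 0.031309 m·rad (5 s.f.)

0.031309 m·rad


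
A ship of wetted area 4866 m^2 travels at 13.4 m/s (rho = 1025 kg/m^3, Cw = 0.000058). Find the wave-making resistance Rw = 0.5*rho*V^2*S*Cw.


Formula: Rw = 0.5 * rho * V^2 * S * Cw
Step 1 — V^2 = 13.4^2 = 179.56
Step 2 — 0.5 * rho * V^2 = 0.5 * 1025 * 179.56 = 92024.5
Step 3 — Rw = 92024.5 * 4866 * 0.000058 ≈ 25972 N (5 s.f.)

25972 N


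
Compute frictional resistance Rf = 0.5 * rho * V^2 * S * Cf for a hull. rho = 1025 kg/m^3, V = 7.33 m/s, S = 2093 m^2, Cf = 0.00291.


Formula: Rf = 0.5 * rho * V^2 * S * Cf
Step 1 — V^2 = 7.33^2 = 53.7289
Step 2 — 0.5 * rho * V^2 = 0.5 * 1025 * 53.7289 = 27536.06125
Step 3 — Rf = 27536.06125 * 2093 * 0.00291 ≈ 167710 N (5 s.f.)

167710 N


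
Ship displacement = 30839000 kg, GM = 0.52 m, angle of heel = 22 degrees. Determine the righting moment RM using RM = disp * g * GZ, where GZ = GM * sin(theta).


Formula: GZ = GM * sin(theta); RM = disp * g * GZ
Step 1 — GZ = 0.52 * sin(22°) = 0.52 * 0.374607 = 0.194796 m
Step 2 — RM = 30839000 * 9.81 * 0.194796 ≈ 58932000 N·m (5 s.f.)

58932000 N·m


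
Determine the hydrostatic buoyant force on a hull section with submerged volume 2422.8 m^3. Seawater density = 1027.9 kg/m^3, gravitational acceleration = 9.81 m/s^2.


Formula: Fb = rho * g * V
Substituting: Fb = 1027.9 * 9.81 * 2422.8
Intermediate: 1027.9 * 9.81 = 10083.699
Result: Fb = 10083.699 * 2422.8 ≈ 24431000 N (5 s.f.)

24431000 N


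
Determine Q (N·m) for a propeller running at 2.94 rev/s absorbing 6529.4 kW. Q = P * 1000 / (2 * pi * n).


Formula: Q = P_W / (2 * pi * n)
Step 1 — P_W = 6529.4 kW * 1000 = 6529400.0 W
Step 2 — 2 * pi * n = 2 * pi * 2.94 = 18.472565
Step 3 — Q = 6529400.0 / 18.472565 ≈ 353460 N·m (5 s.f.)

353460 N·m


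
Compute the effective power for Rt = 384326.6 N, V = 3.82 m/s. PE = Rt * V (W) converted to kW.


Formula: PE = Rt * V / 1000 (kW)
Step 1 — PE (W) = 384326.6 * 3.82 = 1468127.612 W
Step 2 — PE (kW) = 1468127.612 / 1000 ≈ 1468.1 kW (5 s.f.)

1468.1 kW


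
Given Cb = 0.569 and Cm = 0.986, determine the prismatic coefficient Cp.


Formula: Cp = Cb / Cm
Substituting: Cp = 0.569 / 0.986
Result: Cp ≈ 0.57708 (5 s.f.)

0.57708


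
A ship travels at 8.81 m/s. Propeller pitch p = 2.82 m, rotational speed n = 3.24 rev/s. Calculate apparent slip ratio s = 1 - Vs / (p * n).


Formula: s = 1 - Vs / (p * n)
Step 1 — p * n = 2.82 * 3.24 = 9.1368
Step 2 — Vs / (p*n) = 8.81 / 9.1368 = 0.964233 (6 d.p.)
Step 3 — s = 1 - 0.964233 = 0.035767

0.035767


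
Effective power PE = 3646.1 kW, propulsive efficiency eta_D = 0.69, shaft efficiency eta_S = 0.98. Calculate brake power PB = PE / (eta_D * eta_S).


Formula: PB = PE / (eta_D * eta_S)
Step 1 — combined efficiency = eta_D * eta_S = 0.69 * 0.98 = 0.6762
Step 2 — PB = 3646.1 / 0.6762 ≈ 5392.0 kW (5 s.f.)

5392.0 kW


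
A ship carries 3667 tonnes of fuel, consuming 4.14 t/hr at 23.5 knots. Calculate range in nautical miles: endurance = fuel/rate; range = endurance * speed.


Formula: endurance = fuel / rate; range = endurance * speed
Step 1 — endurance = 3667 / 4.14 = 885.7488 hours
Step 2 — range = 885.7488 * 23.5 ≈ 20815 nautical miles (5 s.f.)

20815 NM


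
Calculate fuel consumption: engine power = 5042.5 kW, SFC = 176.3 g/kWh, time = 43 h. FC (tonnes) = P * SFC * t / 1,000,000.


Formula: FC (tonnes) = P * SFC * t / 1,000,000
Step 1 — P * SFC * t = 5042.5 * 176.3 * 43 = 38226688.25 g
Step 2 — FC (tonnes) = 38226688.25 / 1,000,000 ≈ 38.227 tonnes (5 s.f.)

38.227 tonnes


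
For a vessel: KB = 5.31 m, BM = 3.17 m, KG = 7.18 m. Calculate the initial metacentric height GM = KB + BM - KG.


Formula: GM = KB + BM - KG
Step 1 — KM = KB + BM = 5.31 + 3.17 = 8.48 m
Step 2 — GM = KM - KG = 8.48 - 7.18 = 1.3 m

1.3 m


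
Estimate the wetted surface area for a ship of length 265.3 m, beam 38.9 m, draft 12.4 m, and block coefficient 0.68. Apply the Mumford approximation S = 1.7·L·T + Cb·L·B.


Formula: S = 1.7*L*T + V/T with V = Cb*L*B*T, i.e. S = L * (1.7*T + Cb*B)
Step 1 — 1.7*T = 1.7 * 12.4 = 21.08 m
Step 2 — Cb*B = 0.68 * 38.9 = 26.452 m
Step 3 — 1.7*T + Cb*B = 21.08 + 26.452 = 47.532 m
Step 4 — S = 265.3 * 47.532 ≈ 12610 m^2 (5 s.f.)

12610 m^2


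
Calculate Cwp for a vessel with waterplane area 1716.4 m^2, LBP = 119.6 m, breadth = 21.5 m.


Formula: Cwp = Aw / (L * B)
Step 1 — L * B = 119.6 * 21.5 = 2571.4 m^2
Step 2 — Cwp = 1716.4 / 2571.4 ≈ 0.66750 (5 s.f.)

0.66750


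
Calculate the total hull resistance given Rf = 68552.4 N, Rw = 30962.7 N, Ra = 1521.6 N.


Formula: Rt = Rf + Rw + Ra
Substituting: Rt = 68552.4 + 30962.7 + 1521.6
Result: Rt = 101036.7 N

101036.7 N


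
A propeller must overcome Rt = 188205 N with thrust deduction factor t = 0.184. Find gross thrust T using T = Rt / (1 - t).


Formula: T = Rt / (1 - t)
Step 1 — (1 - t) = 1 - 0.184 = 0.816
Step 2 — T = 188205 / 0.816 ≈ 230640 N (5 s.f.)

230640 N


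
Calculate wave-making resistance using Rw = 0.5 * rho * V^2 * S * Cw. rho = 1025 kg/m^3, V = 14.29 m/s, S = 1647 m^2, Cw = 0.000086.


Formula: Rw = 0.5 * rho * V^2 * S * Cw
Step 1 — V^2 = 14.29^2 = 204.2041
Step 2 — 0.5 * rho * V^2 = 0.5 * 1025 * 204.2041 = 104654.60125
Step 3 — Rw = 104654.60125 * 1647 * 0.000086 ≈ 14823 N (5 s.f.)

14823 N


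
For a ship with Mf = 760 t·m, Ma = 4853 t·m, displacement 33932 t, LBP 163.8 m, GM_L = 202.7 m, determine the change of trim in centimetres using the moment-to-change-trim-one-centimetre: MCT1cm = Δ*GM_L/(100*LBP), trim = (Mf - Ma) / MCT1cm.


Formula: net trimming moment = Mf - Ma; MCT1cm = Δ*GM_L/(100*LBP); trim = net moment / MCT1cm
Step 1 — net trimming moment = 760 - 4853 = -4093 t·m
Step 2 — MCT1cm = 33932 * 202.7 / (100 * 163.8) = 419.9033 t·m/cm
Step 3 — trim = -4093 / 419.9033 ≈ -9.7475 cm (5 s.f.)

-9.7475 cm


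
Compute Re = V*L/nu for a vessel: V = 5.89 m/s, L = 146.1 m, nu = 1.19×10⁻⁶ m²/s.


Formula: Re = V * L / nu
Step 1 — V * L = 5.89 * 146.1 = 860.529 m^2/s
Step 2 — Re = 860.529 / 1.19e-6 = 7.23e+08

7.23e+08


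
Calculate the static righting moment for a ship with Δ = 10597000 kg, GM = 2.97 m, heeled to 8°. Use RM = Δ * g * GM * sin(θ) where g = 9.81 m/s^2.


Formula: GZ = GM * sin(theta); RM = disp * g * GZ
Step 1 — GZ = 2.97 * sin(8°) = 2.97 * 0.139173 = 0.413344 m
Step 2 — RM = 10597000 * 9.81 * 0.413344 ≈ 42970000 N·m (5 s.f.)

42970000 N·m


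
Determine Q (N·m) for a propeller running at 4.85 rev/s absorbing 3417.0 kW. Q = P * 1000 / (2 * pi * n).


Formula: Q = P_W / (2 * pi * n)
Step 1 — P_W = 3417.0 kW * 1000 = 3417000.0 W
Step 2 — 2 * pi * n = 2 * pi * 4.85 = 30.473449
Step 3 — Q = 3417000.0 / 30.473449 ≈ 112130 N·m (5 s.f.)

112130 N·m


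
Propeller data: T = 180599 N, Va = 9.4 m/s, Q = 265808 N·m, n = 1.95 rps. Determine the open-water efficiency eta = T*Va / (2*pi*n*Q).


Formula: eta = T * Va / (2 * pi * n * Q)
Step 1 — numerator = T * Va = 180599 * 9.4 = 1697630.6
Step 2 — 2 * pi * n = 2 * pi * 1.95 = 12.252211
Step 3 — denominator = 12.252211 * 265808 = 3256735.7
Step 4 — eta = 1697630.6 / 3256735.7 ≈ 0.52127 (5 s.f.)

0.52127


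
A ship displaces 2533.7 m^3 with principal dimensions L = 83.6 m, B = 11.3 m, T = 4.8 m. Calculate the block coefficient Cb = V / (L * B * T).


Formula: Cb = V / (L * B * T)
Step 1 — L * B * T = 83.6 * 11.3 * 4.8 = 4534.464 m^3
Step 2 — Cb = 2533.7 / 4534.464 ≈ 0.55877 (5 s.f.)

0.55877


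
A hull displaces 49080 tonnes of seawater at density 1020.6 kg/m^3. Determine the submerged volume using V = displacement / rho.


Formula: V = mass / rho
Step 1 — convert tonnes to kg: 49080 t * 1000 = 49080000 kg
Step 2 — V = 49080000 / 1020.6 ≈ 48089 m^3 (5 s.f.)

48089 m^3


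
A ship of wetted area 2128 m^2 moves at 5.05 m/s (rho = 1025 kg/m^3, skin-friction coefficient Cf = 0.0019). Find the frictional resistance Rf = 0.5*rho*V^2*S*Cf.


Formula: Rf = 0.5 * rho * V^2 * S * Cf
Step 1 — V^2 = 5.05^2 = 25.5025
Step 2 — 0.5 * rho * V^2 = 0.5 * 1025 * 25.5025 = 13070.03125
Step 3 — Rf = 13070.03125 * 2128 * 0.0019 ≈ 52845 N (5 s.f.)

52845 N


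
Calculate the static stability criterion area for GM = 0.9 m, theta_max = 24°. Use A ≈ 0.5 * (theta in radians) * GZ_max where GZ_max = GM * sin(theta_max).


Formula: GZ_max = GM * sin(theta); Area = 0.5 * theta_rad * GZ_max
Step 1 — GZ_max = 0.9 * sin(24°) = 0.9 * 0.406737 = 0.366063 m
Step 2 — theta_rad = 24 * pi/180 = 0.418879 rad
Step 3 — Area = 0.5 * 0.418879 * 0.366063 ≈ 0.076668 m·rad (5 s.f.)

0.076668 m·rad


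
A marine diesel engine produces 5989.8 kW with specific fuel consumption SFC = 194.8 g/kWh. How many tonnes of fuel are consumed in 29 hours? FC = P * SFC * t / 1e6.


Formula: FC (tonnes) = P * SFC * t / 1,000,000
Step 1 — P * SFC * t = 5989.8 * 194.8 * 29 = 33837578.16 g
Step 2 — FC (tonnes) = 33837578.16 / 1,000,000 ≈ 33.838 tonnes (5 s.f.)

33.838 tonnes


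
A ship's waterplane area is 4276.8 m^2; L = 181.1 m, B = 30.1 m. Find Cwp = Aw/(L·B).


Formula: Cwp = Aw / (L * B)
Step 1 — L * B = 181.1 * 30.1 = 5451.11 m^2
Step 2 — Cwp = 4276.8 / 5451.11 ≈ 0.78457 (5 s.f.)

0.78457


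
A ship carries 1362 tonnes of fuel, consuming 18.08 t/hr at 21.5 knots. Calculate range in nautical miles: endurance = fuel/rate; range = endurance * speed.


Formula: endurance = fuel / rate; range = endurance * speed
Step 1 — endurance = 1362 / 18.08 = 75.3319 hours
Step 2 — range = 75.3319 * 21.5 ≈ 1619.6 nautical miles (5 s.f.)

1619.6 NM


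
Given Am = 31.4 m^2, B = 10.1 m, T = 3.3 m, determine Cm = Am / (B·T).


Formula: Cm = Am / (B * T)
Step 1 — B * T = 10.1 * 3.3 = 33.33 m^2
Step 2 — Cm = 31.4 / 33.33 ≈ 0.94209 (5 s.f.)

0.94209


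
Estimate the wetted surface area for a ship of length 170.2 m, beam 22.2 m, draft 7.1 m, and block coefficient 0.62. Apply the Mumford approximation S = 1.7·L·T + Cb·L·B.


Formula: S = 1.7*L*T + V/T with V = Cb*L*B*T, i.e. S = L * (1.7*T + Cb*B)
Step 1 — 1.7*T = 1.7 * 7.1 = 12.07 m
Step 2 — Cb*B = 0.62 * 22.2 = 13.764 m
Step 3 — 1.7*T + Cb*B = 12.07 + 13.764 = 25.834 m
Step 4 — S = 170.2 * 25.834 ≈ 4396.9 m^2 (5 s.f.)

4396.9 m^2


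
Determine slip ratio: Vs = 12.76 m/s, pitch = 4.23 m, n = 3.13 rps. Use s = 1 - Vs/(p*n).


Formula: s = 1 - Vs / (p * n)
Step 1 — p * n = 4.23 * 3.13 = 13.2399
Step 2 — Vs / (p*n) = 12.76 / 13.2399 = 0.963754 (6 d.p.)
Step 3 — s = 1 - 0.963754 = 0.036246

0.036246


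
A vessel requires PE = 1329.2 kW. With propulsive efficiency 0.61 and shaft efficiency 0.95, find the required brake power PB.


Formula: PB = PE / (eta_D * eta_S)
Step 1 — combined efficiency = eta_D * eta_S = 0.61 * 0.95 = 0.5795
Step 2 — PB = 1329.2 / 0.5795 ≈ 2293.7 kW (5 s.f.)

2293.7 kW


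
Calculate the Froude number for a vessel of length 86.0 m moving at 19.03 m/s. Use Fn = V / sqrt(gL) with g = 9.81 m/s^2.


Formula: Fn = V / sqrt(g * L)
Step 1 — g * L = 9.81 * 86.0 = 843.66
Step 2 — sqrt(g * L) = sqrt(843.66) = 29.045826
Step 3 — Fn = 19.03 / 29.045826 ≈ 0.65517 (5 s.f.)

0.65517


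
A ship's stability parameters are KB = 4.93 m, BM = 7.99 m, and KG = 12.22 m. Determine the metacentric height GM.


Formula: GM = KB + BM - KG
Step 1 — KM = KB + BM = 4.93 + 7.99 = 12.92 m
Step 2 — GM = KM - KG = 12.92 - 12.22 = 0.7 m

0.7 m


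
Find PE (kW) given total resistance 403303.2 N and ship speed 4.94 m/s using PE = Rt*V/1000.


Formula: PE = Rt * V / 1000 (kW)
Step 1 — PE (W) = 403303.2 * 4.94 = 1992317.808 W
Step 2 — PE (kW) = 1992317.808 / 1000 ≈ 1992.3 kW (5 s.f.)

1992.3 kW


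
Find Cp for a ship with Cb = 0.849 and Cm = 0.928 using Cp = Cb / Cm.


Formula: Cp = Cb / Cm
Substituting: Cp = 0.849 / 0.928
Result: Cp ≈ 0.91487 (5 s.f.)

0.91487


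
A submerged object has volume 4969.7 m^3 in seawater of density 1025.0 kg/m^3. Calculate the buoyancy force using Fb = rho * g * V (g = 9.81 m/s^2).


Formula: Fb = rho * g * V
Substituting: Fb = 1025.0 * 9.81 * 4969.7
Intermediate: 1025.0 * 9.81 = 10055.25
Result: Fb = 10055.25 * 4969.7 ≈ 49972000 N (5 s.f.)

49972000 N


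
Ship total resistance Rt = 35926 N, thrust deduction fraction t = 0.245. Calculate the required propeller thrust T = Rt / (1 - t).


Formula: T = Rt / (1 - t)
Step 1 — (1 - t) = 1 - 0.245 = 0.755
Step 2 — T = 35926 / 0.755 ≈ 47584 N (5 s.f.)

47584 N


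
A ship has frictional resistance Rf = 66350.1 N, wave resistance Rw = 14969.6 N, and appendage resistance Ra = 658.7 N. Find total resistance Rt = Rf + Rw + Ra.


Formula: Rt = Rf + Rw + Ra
Substituting: Rt = 66350.1 + 14969.6 + 658.7
Result: Rt = 81978.4 N

81978.4 N


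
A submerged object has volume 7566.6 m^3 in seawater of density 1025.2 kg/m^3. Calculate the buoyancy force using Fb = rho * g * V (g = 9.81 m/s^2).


Formula: Fb = rho * g * V
Substituting: Fb = 1025.2 * 9.81 * 7566.6
Intermediate: 1025.2 * 9.81 = 10057.212
Result: Fb = 10057.212 * 7566.6 ≈ 76099000 N (5 s.f.)

76099000 N


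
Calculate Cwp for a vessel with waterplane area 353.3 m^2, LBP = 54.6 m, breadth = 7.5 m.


Formula: Cwp = Aw / (L * B)
Step 1 — L * B = 54.6 * 7.5 = 409.5 m^2
Step 2 — Cwp = 353.3 / 409.5 ≈ 0.86276 (5 s.f.)

0.86276


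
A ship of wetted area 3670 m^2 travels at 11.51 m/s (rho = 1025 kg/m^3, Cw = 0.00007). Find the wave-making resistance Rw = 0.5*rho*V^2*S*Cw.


Formula: Rw = 0.5 * rho * V^2 * S * Cw
Step 1 — V^2 = 11.51^2 = 132.4801
Step 2 — 0.5 * rho * V^2 = 0.5 * 1025 * 132.4801 = 67896.05125
Step 3 — Rw = 67896.05125 * 3670 * 0.00007 ≈ 17442 N (5 s.f.)

17442 N


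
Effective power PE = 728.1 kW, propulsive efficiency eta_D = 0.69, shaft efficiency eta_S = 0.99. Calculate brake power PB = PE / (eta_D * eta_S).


Formula: PB = PE / (eta_D * eta_S)
Step 1 — combined efficiency = eta_D * eta_S = 0.69 * 0.99 = 0.6831
Step 2 — PB = 728.1 / 0.6831 ≈ 1065.9 kW (5 s.f.)

1065.9 kW


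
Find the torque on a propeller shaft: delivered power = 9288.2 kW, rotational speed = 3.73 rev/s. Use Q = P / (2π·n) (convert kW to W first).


Formula: Q = P_W / (2 * pi * n)
Step 1 — P_W = 9288.2 kW * 1000 = 9288200.0 W
Step 2 — 2 * pi * n = 2 * pi * 3.73 = 23.436281
Step 3 — Q = 9288200.0 / 23.436281 ≈ 396320 N·m (5 s.f.)

396320 N·m


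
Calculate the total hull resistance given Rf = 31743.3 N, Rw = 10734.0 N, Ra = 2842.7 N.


Formula: Rt = Rf + Rw + Ra
Substituting: Rt = 31743.3 + 10734.0 + 2842.7
Result: Rt = 45320.0 N

45320.0 N


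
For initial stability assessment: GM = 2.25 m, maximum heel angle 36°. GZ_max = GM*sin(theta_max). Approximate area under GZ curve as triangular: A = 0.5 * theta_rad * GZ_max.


Formula: GZ_max = GM * sin(theta); Area = 0.5 * theta_rad * GZ_max
Step 1 — GZ_max = 2.25 * sin(36°) = 2.25 * 0.587785 = 1.322516 m
Step 2 — theta_rad = 36 * pi/180 = 0.628319 rad
Step 3 — Area = 0.5 * 0.628319 * 1.322516 ≈ 0.41548 m·rad (5 s.f.)

0.41548 m·rad


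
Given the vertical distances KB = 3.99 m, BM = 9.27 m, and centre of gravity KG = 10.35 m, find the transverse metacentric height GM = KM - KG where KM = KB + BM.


Formula: GM = KB + BM - KG
Step 1 — KM = KB + BM = 3.99 + 9.27 = 13.26 m
Step 2 — GM = KM - KG = 13.26 - 10.35 = 2.91 m

2.91 m


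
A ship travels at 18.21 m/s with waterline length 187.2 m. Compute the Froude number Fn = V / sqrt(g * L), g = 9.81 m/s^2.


Formula: Fn = V / sqrt(g * L)
Step 1 — g * L = 9.81 * 187.2 = 1836.432
Step 2 — sqrt(g * L) = sqrt(1836.432) = 42.853611
Step 3 — Fn = 18.21 / 42.853611 ≈ 0.42494 (5 s.f.)

0.42494


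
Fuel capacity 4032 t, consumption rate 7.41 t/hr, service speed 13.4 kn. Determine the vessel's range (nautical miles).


Formula: endurance = fuel / rate; range = endurance * speed
Step 1 — endurance = 4032 / 7.41 = 544.1296 hours
Step 2 — range = 544.1296 * 13.4 ≈ 7291.3 nautical miles (5 s.f.)

7291.3 NM


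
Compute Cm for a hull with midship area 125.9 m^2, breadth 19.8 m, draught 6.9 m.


Formula: Cm = Am / (B * T)
Step 1 — B * T = 19.8 * 6.9 = 136.62 m^2
Step 2 — Cm = 125.9 / 136.62 ≈ 0.92153 (5 s.f.)

0.92153


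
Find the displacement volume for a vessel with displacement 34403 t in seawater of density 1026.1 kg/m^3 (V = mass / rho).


Formula: V = mass / rho
Step 1 — convert tonnes to kg: 34403 t * 1000 = 34403000 kg
Step 2 — V = 34403000 / 1026.1 ≈ 33528 m^3 (5 s.f.)

33528 m^3


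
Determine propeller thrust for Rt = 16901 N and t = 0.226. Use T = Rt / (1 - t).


Formula: T = Rt / (1 - t)
Step 1 — (1 - t) = 1 - 0.226 = 0.774
Step 2 — T = 16901 / 0.774 ≈ 21836 N (5 s.f.)

21836 N


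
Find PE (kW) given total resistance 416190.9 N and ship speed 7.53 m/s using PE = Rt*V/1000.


Formula: PE = Rt * V / 1000 (kW)
Step 1 — PE (W) = 416190.9 * 7.53 = 3133917.477 W
Step 2 — PE (kW) = 3133917.477 / 1000 ≈ 3133.9 kW (5 s.f.)

3133.9 kW


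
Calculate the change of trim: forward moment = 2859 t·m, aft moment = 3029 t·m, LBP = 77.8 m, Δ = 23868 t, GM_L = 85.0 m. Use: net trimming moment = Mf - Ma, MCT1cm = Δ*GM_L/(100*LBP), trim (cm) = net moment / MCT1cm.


Formula: net trimming moment = Mf - Ma; MCT1cm = Δ*GM_L/(100*LBP); trim = net moment / MCT1cm
Step 1 — net trimming moment = 2859 - 3029 = -170 t·m
Step 2 — MCT1cm = 23868 * 85.0 / (100 * 77.8) = 260.7686 t·m/cm
Step 3 — trim = -170 / 260.7686 ≈ -0.65192 cm (5 s.f.)

-0.65192 cm
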